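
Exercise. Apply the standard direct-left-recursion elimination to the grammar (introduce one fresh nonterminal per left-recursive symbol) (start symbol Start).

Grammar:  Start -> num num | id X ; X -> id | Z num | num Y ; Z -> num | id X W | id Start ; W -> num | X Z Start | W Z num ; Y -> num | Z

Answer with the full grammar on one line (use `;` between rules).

Start -> num num | id X; X -> id | Z num | num Y; Z -> num | id X W | id Start; W -> num W1 | X Z Start W1; Y -> num | Z; W1 -> Z num W1 | epsilon

W is directly left-recursive.
For W: α = {Z num}, β = {num, X Z Start}. Rewrite as W → β W1 and W1 → α W1 | ε.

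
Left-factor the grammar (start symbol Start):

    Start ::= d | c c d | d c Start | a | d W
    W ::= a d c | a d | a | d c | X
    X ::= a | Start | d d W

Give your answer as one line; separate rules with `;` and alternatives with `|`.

Start ::= c c d | a | d Start1; W ::= d c | X | a W1; X ::= a | Start | d d W; Start1 ::= ε | c Start | W; W1 ::= ε | d W11; W11 ::= c | ε

Start has alternatives sharing prefix 'd': factor to Start → d Start1 with Start1 → ε | c Start | W.
W has alternatives sharing prefix 'a': factor to W → a W1 with W1 → d c | d | ε.
W1 has alternatives sharing prefix 'd': factor to W1 → d W11 with W11 → c | ε.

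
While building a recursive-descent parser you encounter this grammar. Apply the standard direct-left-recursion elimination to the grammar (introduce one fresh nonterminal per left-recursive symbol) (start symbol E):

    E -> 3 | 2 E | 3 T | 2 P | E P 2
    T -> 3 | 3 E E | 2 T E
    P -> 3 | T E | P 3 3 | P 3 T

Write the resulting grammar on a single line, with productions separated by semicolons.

E, P are directly left-recursive.
For E: α = {P 2}, β = {3, 2 E, 3 T, 2 P}. Rewrite as E → β E' and E' → α E' | ε.
For P: α = {3 3, 3 T}, β = {3, T E}. Rewrite as P → β P' and P' → α P' | ε.

E -> 3 E' | 2 E E' | 3 T E' | 2 P E'; T -> 3 | 3 E E | 2 T E; P -> 3 P' | T E P'; E' -> P 2 E' | ε; P' -> 3 3 P' | 3 T P' | ε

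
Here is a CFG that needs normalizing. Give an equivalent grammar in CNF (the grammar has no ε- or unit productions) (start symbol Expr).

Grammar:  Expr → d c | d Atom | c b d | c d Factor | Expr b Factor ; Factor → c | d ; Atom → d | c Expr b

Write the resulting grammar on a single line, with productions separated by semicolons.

Expr → X1 X2 | X1 Atom | X2 Y1 | X2 Y2 | Expr Y3; Factor → c | d; Atom → d | X2 Y4; X1 → d; X2 → c; X3 → b; Y1 → X3 X1; Y2 → X1 Factor; Y3 → X3 Factor; Y4 → Expr X3

Introduce a nonterminal for each terminal appearing in a rule of length ≥ 2: X1 → d, X2 → c, X3 → b.
Binarize each right-hand side of length ≥ 3 by chaining fresh nonterminals (Y1, Y2, …): affected rules were Expr → X2 X3 X1; Expr → X2 X1 Factor; Expr → Expr X3 Factor; Atom → X2 Expr X3.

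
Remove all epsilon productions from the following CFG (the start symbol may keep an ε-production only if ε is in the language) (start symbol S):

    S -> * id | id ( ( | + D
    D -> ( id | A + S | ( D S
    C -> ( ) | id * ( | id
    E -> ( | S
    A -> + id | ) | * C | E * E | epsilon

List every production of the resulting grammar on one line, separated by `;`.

S -> * id | id ( ( | + D; D -> ( id | A + S | + S | ( D S; C -> ( ) | id * ( | id; E -> ( | S; A -> + id | ) | * C | E * E

Nullable set = {A}.
ε ∉ L(G), so no ε-production is kept.
Expand every rule over subsets of its nullable positions: D → A + S gives A + S | + S.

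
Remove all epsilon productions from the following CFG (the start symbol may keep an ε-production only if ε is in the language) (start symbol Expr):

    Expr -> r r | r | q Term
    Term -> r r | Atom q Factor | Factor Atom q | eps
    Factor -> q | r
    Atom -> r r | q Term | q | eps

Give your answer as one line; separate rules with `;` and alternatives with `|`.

The nullable symbols are {Atom, Term}.
ε ∉ L(G), so no ε-production is kept.
Expand every rule over subsets of its nullable positions: Expr → q Term gives q Term | q. Term → Atom q Factor gives Atom q Factor | q Factor. Term → Factor Atom q gives Factor Atom q | Factor q. Atom → q Term gives q Term | q.

Expr -> r r | r | q Term | q; Term -> r r | Atom q Factor | q Factor | Factor Atom q | Factor q; Factor -> q | r; Atom -> r r | q Term | q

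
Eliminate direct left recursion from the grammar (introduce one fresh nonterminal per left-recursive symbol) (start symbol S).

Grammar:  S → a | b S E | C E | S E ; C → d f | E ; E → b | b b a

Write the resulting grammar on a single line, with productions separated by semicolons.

S → a S' | b S E S' | C E S'; C → d f | E; E → b | b b a; S' → E S' | epsilon

S is directly left-recursive.
For S: α = {E}, β = {a, b S E, C E}. Rewrite as S → β S' and S' → α S' | ε.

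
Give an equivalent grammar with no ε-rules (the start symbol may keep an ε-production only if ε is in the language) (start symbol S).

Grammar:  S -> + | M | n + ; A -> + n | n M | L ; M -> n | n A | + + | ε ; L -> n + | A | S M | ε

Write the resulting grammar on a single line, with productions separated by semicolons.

Nullable nonterminals: {A, L, M, S}.
ε ∈ L(G) since S is nullable, so keep S → ε.
Expand every rule over subsets of its nullable positions: A → n M gives n M | n. L → S M gives S M | S | M.

S -> + | M | n + | ε; A -> + n | n M | n | L; M -> n | n A | + +; L -> n + | A | S M | S | M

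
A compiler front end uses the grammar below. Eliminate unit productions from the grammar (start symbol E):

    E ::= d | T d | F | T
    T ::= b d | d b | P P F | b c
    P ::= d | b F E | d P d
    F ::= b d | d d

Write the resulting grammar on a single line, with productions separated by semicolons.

E ::= d | T d | b d | d d | d b | P P F | b c; T ::= b d | d b | P P F | b c; P ::= d | b F E | d P d; F ::= b d | d d

Unit pairs: E ⇒* {F, T}.
Replace each nonterminal's rules with the union of the non-unit rules of every nonterminal it unit-derives.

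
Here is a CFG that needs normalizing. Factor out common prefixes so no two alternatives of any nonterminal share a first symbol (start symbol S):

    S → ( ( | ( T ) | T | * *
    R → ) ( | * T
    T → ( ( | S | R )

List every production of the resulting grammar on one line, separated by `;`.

S has alternatives sharing prefix '(': factor to S → ( S' with S' → ( | T ).

S → T | * * | ( S'; R → ) ( | * T; T → ( ( | S | R ); S' → ( | T )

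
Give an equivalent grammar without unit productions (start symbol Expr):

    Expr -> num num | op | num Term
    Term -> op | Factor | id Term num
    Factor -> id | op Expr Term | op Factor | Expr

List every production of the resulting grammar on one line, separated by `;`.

Expr -> num num | op | num Term; Term -> op | id Term num | id | op Expr Term | op Factor | num num | num Term; Factor -> id | op Expr Term | op Factor | num num | op | num Term

Unit pairs: Factor ⇒* {Expr}; Term ⇒* {Expr, Factor}.
For every A with A ⇒* B via unit rules, add B's non-unit alternatives to A; then delete every rule of the form X → Y.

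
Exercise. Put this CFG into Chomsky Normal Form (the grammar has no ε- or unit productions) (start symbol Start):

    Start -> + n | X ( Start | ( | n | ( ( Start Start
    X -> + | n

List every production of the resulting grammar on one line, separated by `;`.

Introduce a nonterminal for each terminal appearing in a rule of length ≥ 2: X1 → +, X2 → n, X3 → (.
Binarize each right-hand side of length ≥ 3 by chaining fresh nonterminals (Y1, Y2, …): affected rules were Start → X X3 Start; Start → X3 X3 Start Start.

Start -> X1 X2 | X Y1 | ( | n | X3 Y2; X -> + | n; X1 -> +; X2 -> n; X3 -> (; Y1 -> X3 Start; Y2 -> X3 Y3; Y3 -> Start Start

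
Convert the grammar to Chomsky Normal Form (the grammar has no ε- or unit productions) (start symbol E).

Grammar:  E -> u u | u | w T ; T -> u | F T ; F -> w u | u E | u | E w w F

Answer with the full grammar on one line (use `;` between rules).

E -> X1 X1 | u | X2 T; T -> u | F T; F -> X2 X1 | X1 E | u | E Y1; X1 -> u; X2 -> w; Y1 -> X2 Y2; Y2 -> X2 F

Introduce a nonterminal for each terminal appearing in a rule of length ≥ 2: X1 → u, X2 → w.
Binarize each right-hand side of length ≥ 3 by chaining fresh nonterminals (Y1, Y2, …): affected rules were F → E X2 X2 F.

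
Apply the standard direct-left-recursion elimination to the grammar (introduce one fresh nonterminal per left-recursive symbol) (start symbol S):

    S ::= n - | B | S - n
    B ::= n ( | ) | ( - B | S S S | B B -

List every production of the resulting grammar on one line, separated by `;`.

Left recursion appears on S, B.
For S: α = {- n}, β = {n -, B}. Rewrite as S → β S' and S' → α S' | ε.
For B: α = {B -}, β = {n (, ), ( - B, S S S}. Rewrite as B → β B' and B' → α B' | ε.

S ::= n - S' | B S'; B ::= n ( B' | ) B' | ( - B B' | S S S B'; S' ::= - n S' | ε; B' ::= B - B' | ε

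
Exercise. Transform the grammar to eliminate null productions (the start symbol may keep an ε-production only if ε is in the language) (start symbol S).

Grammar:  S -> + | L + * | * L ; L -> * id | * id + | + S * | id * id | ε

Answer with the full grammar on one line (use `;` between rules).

The nullable symbols are {L}.
ε ∉ L(G), so no ε-production is kept.
Expand every rule over subsets of its nullable positions: S → L + * gives L + * | + *. S → * L gives * L | *.

S -> + | L + * | + * | * L | *; L -> * id | * id + | + S * | id * id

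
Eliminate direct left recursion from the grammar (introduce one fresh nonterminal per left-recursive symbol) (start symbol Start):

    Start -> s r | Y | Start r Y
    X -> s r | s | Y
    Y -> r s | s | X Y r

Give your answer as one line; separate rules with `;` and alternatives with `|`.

Start -> s r Start1 | Y Start1; X -> s r | s | Y; Y -> r s | s | X Y r; Start1 -> r Y Start1 | ε

Start is directly left-recursive.
For Start: α = {r Y}, β = {s r, Y}. Rewrite as Start → β Start1 and Start1 → α Start1 | ε.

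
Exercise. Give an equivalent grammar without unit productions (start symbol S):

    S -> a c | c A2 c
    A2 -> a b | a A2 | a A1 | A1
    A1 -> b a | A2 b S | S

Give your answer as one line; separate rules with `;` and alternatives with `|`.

Unit pairs: A1 ⇒* {S}; A2 ⇒* {A1, S}.
For each unit pair (A, B), copy every non-unit production of B to A, then drop all unit productions.

S -> a c | c A2 c; A2 -> a b | a A2 | a A1 | b a | A2 b S | a c | c A2 c; A1 -> b a | A2 b S | a c | c A2 c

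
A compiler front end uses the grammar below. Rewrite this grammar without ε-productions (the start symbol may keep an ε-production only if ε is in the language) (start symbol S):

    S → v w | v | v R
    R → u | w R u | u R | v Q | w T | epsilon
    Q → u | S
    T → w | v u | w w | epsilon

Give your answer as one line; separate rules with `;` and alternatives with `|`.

S → v w | v | v R; R → u | w R u | w u | u R | v Q | w T | w; Q → u | S; T → w | v u | w w

Nullable set = {R, T}.
ε ∉ L(G), so no ε-production is kept.
Expand every rule over subsets of its nullable positions: R → w R u gives w R u | w u. R → w T gives w T | w.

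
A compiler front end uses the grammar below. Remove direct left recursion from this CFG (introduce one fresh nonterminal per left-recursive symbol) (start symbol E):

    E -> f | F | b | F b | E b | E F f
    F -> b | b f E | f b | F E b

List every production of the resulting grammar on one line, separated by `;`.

Left recursion appears on E, F.
For E: α = {b, F f}, β = {f, F, b, F b}. Rewrite as E → β E' and E' → α E' | ε.
For F: α = {E b}, β = {b, b f E, f b}. Rewrite as F → β F' and F' → α F' | ε.

E -> f E' | F E' | b E' | F b E'; F -> b F' | b f E F' | f b F'; E' -> b E' | F f E' | ε; F' -> E b F' | ε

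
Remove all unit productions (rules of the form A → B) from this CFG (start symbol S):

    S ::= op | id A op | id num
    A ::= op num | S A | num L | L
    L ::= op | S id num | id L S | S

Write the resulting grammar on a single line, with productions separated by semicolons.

S ::= op | id A op | id num; A ::= op | S id num | id L S | id A op | id num | op num | S A | num L; L ::= op | S id num | id L S | id A op | id num

Unit pairs: A ⇒* {L, S}; L ⇒* {S}.
Replace each nonterminal's rules with the union of the non-unit rules of every nonterminal it unit-derives.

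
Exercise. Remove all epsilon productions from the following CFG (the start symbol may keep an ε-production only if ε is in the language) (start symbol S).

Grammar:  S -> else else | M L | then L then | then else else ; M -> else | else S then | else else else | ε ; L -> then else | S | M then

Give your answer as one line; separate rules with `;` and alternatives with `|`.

Nullable set = {M}.
ε ∉ L(G), so no ε-production is kept.
Add the nullable-subset variants: S → M L gives M L | L. L → M then gives M then | then.

S -> else else | M L | L | then L then | then else else; M -> else | else S then | else else else; L -> then else | S | M then | then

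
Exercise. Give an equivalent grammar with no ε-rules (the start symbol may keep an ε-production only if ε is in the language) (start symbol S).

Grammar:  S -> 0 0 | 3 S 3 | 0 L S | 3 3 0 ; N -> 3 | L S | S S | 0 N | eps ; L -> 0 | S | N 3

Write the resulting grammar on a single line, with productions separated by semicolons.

S -> 0 0 | 3 S 3 | 0 L S | 3 3 0; N -> 3 | L S | S S | 0 N | 0; L -> 0 | S | N 3 | 3

Nullable set = {N}.
ε ∉ L(G), so no ε-production is kept.
For each production, add variants omitting each subset of nullable occurrences: N → 0 N gives 0 N | 0. L → N 3 gives N 3 | 3.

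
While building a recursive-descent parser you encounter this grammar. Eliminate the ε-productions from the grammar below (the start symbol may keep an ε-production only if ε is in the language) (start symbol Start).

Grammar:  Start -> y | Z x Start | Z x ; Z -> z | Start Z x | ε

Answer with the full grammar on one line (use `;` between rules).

The nullable symbols are {Z}.
ε ∉ L(G), so no ε-production is kept.
Add the nullable-subset variants: Start → Z x Start gives Z x Start | x Start. Start → Z x gives Z x | x. Z → Start Z x gives Start Z x | Start x.

Start -> y | Z x Start | x Start | Z x | x; Z -> z | Start Z x | Start x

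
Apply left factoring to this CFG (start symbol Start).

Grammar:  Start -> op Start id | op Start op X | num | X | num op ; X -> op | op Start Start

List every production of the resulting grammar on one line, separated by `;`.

Start has alternatives sharing prefix 'op Start': factor to Start → op Start Start1 with Start1 → id | op X.
Start has alternatives sharing prefix 'num': factor to Start → num Start2 with Start2 → ε | op.
X has alternatives sharing prefix 'op': factor to X → op X1 with X1 → ε | Start Start.

Start -> X | op Start Start1 | num Start2; X -> op X1; Start1 -> id | op X; Start2 -> ε | op; X1 -> ε | Start Start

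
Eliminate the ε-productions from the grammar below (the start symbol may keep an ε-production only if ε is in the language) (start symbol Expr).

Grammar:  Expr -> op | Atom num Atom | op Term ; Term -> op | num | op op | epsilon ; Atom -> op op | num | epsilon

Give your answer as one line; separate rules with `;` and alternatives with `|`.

Nullable set = {Atom, Term}.
ε ∉ L(G), so no ε-production is kept.
Expand every rule over subsets of its nullable positions: Expr → Atom num Atom gives Atom num Atom | Atom num | num Atom | num.

Expr -> op | Atom num Atom | Atom num | num Atom | num | op Term; Term -> op | num | op op; Atom -> op op | num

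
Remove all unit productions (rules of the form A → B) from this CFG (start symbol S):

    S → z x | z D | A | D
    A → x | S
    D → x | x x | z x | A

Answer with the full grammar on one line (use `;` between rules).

Unit pairs: A ⇒* {D, S}; D ⇒* {A, S}; S ⇒* {A, D}.
For each unit pair (A, B), copy every non-unit production of B to A, then drop all unit productions.

S → x | x x | z x | z D; A → x | x x | z x | z D; D → z x | z D | x | x x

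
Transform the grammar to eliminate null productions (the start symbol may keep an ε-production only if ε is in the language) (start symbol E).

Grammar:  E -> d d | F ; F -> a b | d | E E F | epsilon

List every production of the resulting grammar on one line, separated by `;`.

The nullable symbols are {E, F}.
ε ∈ L(G) since E is nullable, so keep E → ε.
Expand every rule over subsets of its nullable positions: F → E E F gives E E F | E E | E F | E.

E -> d d | F | epsilon; F -> a b | d | E E F | E E | E F | E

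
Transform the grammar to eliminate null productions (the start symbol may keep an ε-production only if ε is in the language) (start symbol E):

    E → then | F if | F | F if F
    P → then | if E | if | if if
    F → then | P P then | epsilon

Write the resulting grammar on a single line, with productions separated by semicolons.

The nullable symbols are {E, F}.
ε ∈ L(G) since E is nullable, so keep E → ε.
Expand every rule over subsets of its nullable positions: E → F if gives F if | if. E → F if F gives F if F | if F. P → if E gives if E | if.

E → then | F if | if | F | F if F | if F | epsilon; P → then | if E | if | if if; F → then | P P then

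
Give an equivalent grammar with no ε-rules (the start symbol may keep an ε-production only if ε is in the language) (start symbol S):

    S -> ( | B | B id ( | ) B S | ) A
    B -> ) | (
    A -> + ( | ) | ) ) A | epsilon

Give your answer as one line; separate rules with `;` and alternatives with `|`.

S -> ( | B | B id ( | ) B S | ) A | ); B -> ) | (; A -> + ( | ) | ) ) A | ) )

The nullable symbols are {A}.
ε ∉ L(G), so no ε-production is kept.
For each production, add variants omitting each subset of nullable occurrences: S → ) A gives ) A | ). A → ) ) A gives ) ) A | ) ).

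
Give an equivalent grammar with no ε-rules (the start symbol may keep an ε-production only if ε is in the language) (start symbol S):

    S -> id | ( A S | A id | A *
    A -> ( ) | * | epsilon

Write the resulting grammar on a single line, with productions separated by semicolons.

S -> id | ( A S | ( S | A id | A * | *; A -> ( ) | *

Nullable set = {A}.
ε ∉ L(G), so no ε-production is kept.
Add the nullable-subset variants: S → ( A S gives ( A S | ( S. S → A * gives A * | *.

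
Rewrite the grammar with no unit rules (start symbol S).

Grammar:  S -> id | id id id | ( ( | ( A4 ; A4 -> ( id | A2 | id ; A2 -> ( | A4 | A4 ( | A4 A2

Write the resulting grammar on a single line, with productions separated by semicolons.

S -> id | id id id | ( ( | ( A4; A4 -> ( id | id | ( | A4 ( | A4 A2; A2 -> ( id | id | ( | A4 ( | A4 A2

Unit pairs: A2 ⇒* {A4}; A4 ⇒* {A2}.
For every A with A ⇒* B via unit rules, add B's non-unit alternatives to A; then delete every rule of the form X → Y.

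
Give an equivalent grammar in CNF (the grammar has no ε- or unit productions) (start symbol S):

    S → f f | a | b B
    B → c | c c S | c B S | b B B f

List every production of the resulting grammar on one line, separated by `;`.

S → X1 X1 | a | X2 B; B → c | X3 Y1 | X3 Y2 | X2 Y3; X1 → f; X2 → b; X3 → c; Y1 → X3 S; Y2 → B S; Y3 → B Y4; Y4 → B X1

Introduce a nonterminal for each terminal appearing in a rule of length ≥ 2: X1 → f, X2 → b, X3 → c.
Binarize each right-hand side of length ≥ 3 by chaining fresh nonterminals (Y1, Y2, …): affected rules were B → X3 X3 S; B → X3 B S; B → X2 B B X1.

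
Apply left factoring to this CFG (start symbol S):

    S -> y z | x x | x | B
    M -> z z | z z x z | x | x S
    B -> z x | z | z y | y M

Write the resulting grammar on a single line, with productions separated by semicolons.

S has alternatives sharing prefix 'x': factor to S → x S' with S' → x | ε.
M has alternatives sharing prefix 'z z': factor to M → z z M' with M' → ε | x z.
M has alternatives sharing prefix 'x': factor to M → x M'' with M'' → ε | S.
B has alternatives sharing prefix 'z': factor to B → z B' with B' → x | ε | y.

S -> y z | B | x S'; M -> z z M' | x M''; B -> y M | z B'; S' -> x | ε; M' -> ε | x z; M'' -> ε | S; B' -> x | ε | y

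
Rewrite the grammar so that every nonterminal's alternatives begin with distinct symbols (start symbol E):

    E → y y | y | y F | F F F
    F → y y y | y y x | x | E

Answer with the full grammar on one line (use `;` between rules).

E → F F F | y E'; F → x | E | y y F'; E' → y | ε | F; F' → y | x

E has alternatives sharing prefix 'y': factor to E → y E' with E' → y | ε | F.
F has alternatives sharing prefix 'y y': factor to F → y y F' with F' → y | x.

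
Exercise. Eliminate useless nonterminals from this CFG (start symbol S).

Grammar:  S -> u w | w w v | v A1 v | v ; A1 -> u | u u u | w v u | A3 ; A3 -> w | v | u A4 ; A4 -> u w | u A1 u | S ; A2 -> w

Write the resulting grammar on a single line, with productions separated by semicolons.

Generating nonterminals: {A1, A2, A3, A4, S}.
Reachable from S after that: {A1, A3, A4, S}.
Removed useless symbols: {A2} and every production mentioning them.

S -> u w | w w v | v A1 v | v; A1 -> u | u u u | w v u | A3; A3 -> w | v | u A4; A4 -> u w | u A1 u | S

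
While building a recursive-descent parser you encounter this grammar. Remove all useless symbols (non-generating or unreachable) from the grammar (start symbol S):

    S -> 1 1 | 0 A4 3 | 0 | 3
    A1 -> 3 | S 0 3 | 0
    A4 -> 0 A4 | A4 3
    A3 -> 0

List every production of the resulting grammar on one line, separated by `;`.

Generating nonterminals: {A1, A3, S}.
Reachable from S after that: {S}.
Removed useless symbols: {A1, A3, A4} and every production mentioning them.

S -> 1 1 | 0 | 3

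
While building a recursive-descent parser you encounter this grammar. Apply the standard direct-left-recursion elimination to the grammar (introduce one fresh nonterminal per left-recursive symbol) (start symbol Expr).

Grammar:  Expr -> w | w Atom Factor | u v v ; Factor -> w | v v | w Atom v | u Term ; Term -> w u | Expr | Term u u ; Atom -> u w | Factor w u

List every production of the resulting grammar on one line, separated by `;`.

Expr -> w | w Atom Factor | u v v; Factor -> w | v v | w Atom v | u Term; Term -> w u Term1 | Expr Term1; Atom -> u w | Factor w u; Term1 -> u u Term1 | ε

Directly left-recursive nonterminal: Term.
For Term: α = {u u}, β = {w u, Expr}. Rewrite as Term → β Term1 and Term1 → α Term1 | ε.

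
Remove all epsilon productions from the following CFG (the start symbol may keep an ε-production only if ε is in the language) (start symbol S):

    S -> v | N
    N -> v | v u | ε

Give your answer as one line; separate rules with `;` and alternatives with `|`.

Nullable nonterminals: {N, S}.
ε ∈ L(G) since S is nullable, so keep S → ε.

S -> v | N | ε; N -> v | v u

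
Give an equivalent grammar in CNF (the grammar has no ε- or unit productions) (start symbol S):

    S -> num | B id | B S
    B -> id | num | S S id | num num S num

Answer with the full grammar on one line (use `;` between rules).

Introduce a nonterminal for each terminal appearing in a rule of length ≥ 2: X1 → id, X2 → num.
Binarize each right-hand side of length ≥ 3 by chaining fresh nonterminals (Y1, Y2, …): affected rules were B → S S X1; B → X2 X2 S X2.

S -> num | B X1 | B S; B -> id | num | S Y1 | X2 Y2; X1 -> id; X2 -> num; Y1 -> S X1; Y2 -> X2 Y3; Y3 -> S X2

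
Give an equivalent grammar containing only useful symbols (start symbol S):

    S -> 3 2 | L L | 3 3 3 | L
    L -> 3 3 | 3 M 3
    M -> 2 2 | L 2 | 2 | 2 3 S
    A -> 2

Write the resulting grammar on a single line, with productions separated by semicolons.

Generating nonterminals: {A, L, M, S}.
Reachable from S after that: {L, M, S}.
Removed useless symbols: {A} and every production mentioning them.

S -> 3 2 | L L | 3 3 3 | L; L -> 3 3 | 3 M 3; M -> 2 2 | L 2 | 2 | 2 3 S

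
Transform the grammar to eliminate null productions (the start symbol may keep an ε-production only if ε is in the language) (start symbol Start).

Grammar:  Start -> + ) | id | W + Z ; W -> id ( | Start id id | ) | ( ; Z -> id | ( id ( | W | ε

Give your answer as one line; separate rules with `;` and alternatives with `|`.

The nullable symbols are {Z}.
ε ∉ L(G), so no ε-production is kept.
Add the nullable-subset variants: Start → W + Z gives W + Z | W +.

Start -> + ) | id | W + Z | W +; W -> id ( | Start id id | ) | (; Z -> id | ( id ( | W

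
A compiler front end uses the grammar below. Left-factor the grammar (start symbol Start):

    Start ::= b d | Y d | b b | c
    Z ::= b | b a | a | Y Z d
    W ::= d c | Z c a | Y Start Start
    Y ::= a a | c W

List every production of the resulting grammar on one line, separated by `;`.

Start ::= Y d | c | b Start1; Z ::= a | Y Z d | b Z1; W ::= d c | Z c a | Y Start Start; Y ::= a a | c W; Start1 ::= d | b; Z1 ::= epsilon | a

Start has alternatives sharing prefix 'b': factor to Start → b Start1 with Start1 → d | b.
Z has alternatives sharing prefix 'b': factor to Z → b Z1 with Z1 → ε | a.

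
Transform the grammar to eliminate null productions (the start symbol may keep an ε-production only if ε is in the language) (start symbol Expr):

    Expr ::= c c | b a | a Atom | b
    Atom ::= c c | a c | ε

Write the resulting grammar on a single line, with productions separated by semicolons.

Nullable nonterminals: {Atom}.
ε ∉ L(G), so no ε-production is kept.
For each production, add variants omitting each subset of nullable occurrences: Expr → a Atom gives a Atom | a.

Expr ::= c c | b a | a Atom | a | b; Atom ::= c c | a c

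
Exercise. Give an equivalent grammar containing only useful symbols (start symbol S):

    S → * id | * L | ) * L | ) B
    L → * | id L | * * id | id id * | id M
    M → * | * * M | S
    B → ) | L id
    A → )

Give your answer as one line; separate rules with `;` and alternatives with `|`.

S → * id | * L | ) * L | ) B; L → * | id L | * * id | id id * | id M; M → * | * * M | S; B → ) | L id

Generating nonterminals: {A, B, L, M, S}.
Reachable from S after that: {B, L, M, S}.
Removed useless symbols: {A} and every production mentioning them.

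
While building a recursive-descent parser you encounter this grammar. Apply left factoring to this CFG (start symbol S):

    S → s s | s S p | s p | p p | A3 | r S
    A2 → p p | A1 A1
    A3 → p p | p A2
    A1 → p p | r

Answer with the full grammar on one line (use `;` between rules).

S → p p | A3 | r S | s S'; A2 → p p | A1 A1; A3 → p A3'; A1 → p p | r; S' → s | S p | p; A3' → p | A2

S has alternatives sharing prefix 's': factor to S → s S' with S' → s | S p | p.
A3 has alternatives sharing prefix 'p': factor to A3 → p A3' with A3' → p | A2.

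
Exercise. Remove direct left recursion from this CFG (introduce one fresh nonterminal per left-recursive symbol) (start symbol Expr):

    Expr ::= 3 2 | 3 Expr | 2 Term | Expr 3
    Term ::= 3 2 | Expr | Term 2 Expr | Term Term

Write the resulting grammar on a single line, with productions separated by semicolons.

Expr ::= 3 2 Expr1 | 3 Expr Expr1 | 2 Term Expr1; Term ::= 3 2 Term1 | Expr Term1; Expr1 ::= 3 Expr1 | ε; Term1 ::= 2 Expr Term1 | Term Term1 | ε

Expr, Term are directly left-recursive.
For Expr: α = {3}, β = {3 2, 3 Expr, 2 Term}. Rewrite as Expr → β Expr1 and Expr1 → α Expr1 | ε.
For Term: α = {2 Expr, Term}, β = {3 2, Expr}. Rewrite as Term → β Term1 and Term1 → α Term1 | ε.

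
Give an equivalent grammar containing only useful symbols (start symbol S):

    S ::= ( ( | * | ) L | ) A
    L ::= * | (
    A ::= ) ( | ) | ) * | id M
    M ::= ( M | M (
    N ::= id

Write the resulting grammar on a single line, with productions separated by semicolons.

S ::= ( ( | * | ) L | ) A; L ::= * | (; A ::= ) ( | ) | ) *

Generating nonterminals: {A, L, N, S}.
Reachable from S after that: {A, L, S}.
Removed useless symbols: {M, N} and every production mentioning them.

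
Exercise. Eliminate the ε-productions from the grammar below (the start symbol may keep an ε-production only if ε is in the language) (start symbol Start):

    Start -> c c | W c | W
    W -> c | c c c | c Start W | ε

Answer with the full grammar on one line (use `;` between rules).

Start -> c c | W c | c | W | ε; W -> c | c c c | c Start W | c Start | c W

Nullable set = {Start, W}.
ε ∈ L(G) since Start is nullable, so keep Start → ε.
For each production, add variants omitting each subset of nullable occurrences: Start → W c gives W c | c. W → c Start W gives c Start W | c Start | c W.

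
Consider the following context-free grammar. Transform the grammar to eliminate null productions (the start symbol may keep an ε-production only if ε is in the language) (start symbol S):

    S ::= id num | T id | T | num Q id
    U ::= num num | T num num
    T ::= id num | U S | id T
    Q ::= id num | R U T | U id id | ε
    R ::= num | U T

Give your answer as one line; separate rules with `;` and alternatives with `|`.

The nullable symbols are {Q}.
ε ∉ L(G), so no ε-production is kept.
For each production, add variants omitting each subset of nullable occurrences: S → num Q id gives num Q id | num id.

S ::= id num | T id | T | num Q id | num id; U ::= num num | T num num; T ::= id num | U S | id T; Q ::= id num | R U T | U id id; R ::= num | U T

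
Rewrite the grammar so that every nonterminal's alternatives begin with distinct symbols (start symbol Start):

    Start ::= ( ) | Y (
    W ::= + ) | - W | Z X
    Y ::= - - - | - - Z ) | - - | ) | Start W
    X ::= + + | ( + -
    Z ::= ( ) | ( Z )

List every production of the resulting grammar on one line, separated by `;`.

Y has alternatives sharing prefix '- -': factor to Y → - - Y1 with Y1 → - | Z ) | ε.
Z has alternatives sharing prefix '(': factor to Z → ( Z1 with Z1 → ) | Z ).

Start ::= ( ) | Y (; W ::= + ) | - W | Z X; Y ::= ) | Start W | - - Y1; X ::= + + | ( + -; Z ::= ( Z1; Y1 ::= - | Z ) | eps; Z1 ::= ) | Z )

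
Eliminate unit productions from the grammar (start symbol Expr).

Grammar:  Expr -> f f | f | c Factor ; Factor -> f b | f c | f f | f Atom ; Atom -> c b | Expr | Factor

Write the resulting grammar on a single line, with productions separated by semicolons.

Expr -> f f | f | c Factor; Factor -> f b | f c | f f | f Atom; Atom -> c b | f b | f c | f f | f Atom | f | c Factor

Unit pairs: Atom ⇒* {Expr, Factor}.
For every A with A ⇒* B via unit rules, add B's non-unit alternatives to A; then delete every rule of the form X → Y.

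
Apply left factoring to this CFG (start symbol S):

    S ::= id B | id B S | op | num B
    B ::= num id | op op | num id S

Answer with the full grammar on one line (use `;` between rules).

S has alternatives sharing prefix 'id B': factor to S → id B S' with S' → ε | S.
B has alternatives sharing prefix 'num id': factor to B → num id B' with B' → ε | S.

S ::= op | num B | id B S'; B ::= op op | num id B'; S' ::= ε | S; B' ::= ε | S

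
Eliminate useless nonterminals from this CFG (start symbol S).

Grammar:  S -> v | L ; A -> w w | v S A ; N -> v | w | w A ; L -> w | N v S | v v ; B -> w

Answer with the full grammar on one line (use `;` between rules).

Generating nonterminals: {A, B, L, N, S}.
Reachable from S after that: {A, L, N, S}.
Removed useless symbols: {B} and every production mentioning them.

S -> v | L; A -> w w | v S A; N -> v | w | w A; L -> w | N v S | v v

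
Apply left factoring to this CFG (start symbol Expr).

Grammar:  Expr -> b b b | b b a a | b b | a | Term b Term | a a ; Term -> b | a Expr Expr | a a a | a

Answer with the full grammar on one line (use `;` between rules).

Expr has alternatives sharing prefix 'b b': factor to Expr → b b Expr1 with Expr1 → b | a a | ε.
Expr has alternatives sharing prefix 'a': factor to Expr → a Expr2 with Expr2 → ε | a.
Term has alternatives sharing prefix 'a': factor to Term → a Term1 with Term1 → Expr Expr | a a | ε.

Expr -> Term b Term | b b Expr1 | a Expr2; Term -> b | a Term1; Expr1 -> b | a a | eps; Expr2 -> eps | a; Term1 -> Expr Expr | a a | eps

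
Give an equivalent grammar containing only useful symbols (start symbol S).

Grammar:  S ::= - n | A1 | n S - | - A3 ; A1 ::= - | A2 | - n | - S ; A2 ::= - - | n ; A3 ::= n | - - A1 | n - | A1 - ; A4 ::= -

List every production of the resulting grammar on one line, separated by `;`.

S ::= - n | A1 | n S - | - A3; A1 ::= - | A2 | - n | - S; A2 ::= - - | n; A3 ::= n | - - A1 | n - | A1 -

Generating nonterminals: {A1, A2, A3, A4, S}.
Reachable from S after that: {A1, A2, A3, S}.
Removed useless symbols: {A4} and every production mentioning them.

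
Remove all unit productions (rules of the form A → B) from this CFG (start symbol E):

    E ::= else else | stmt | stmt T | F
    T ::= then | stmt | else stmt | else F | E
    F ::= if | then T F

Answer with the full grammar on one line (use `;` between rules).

E ::= else else | stmt | stmt T | if | then T F; T ::= else else | stmt | stmt T | if | then T F | then | else stmt | else F; F ::= if | then T F

Unit pairs: E ⇒* {F}; T ⇒* {E, F}.
Replace each nonterminal's rules with the union of the non-unit rules of every nonterminal it unit-derives.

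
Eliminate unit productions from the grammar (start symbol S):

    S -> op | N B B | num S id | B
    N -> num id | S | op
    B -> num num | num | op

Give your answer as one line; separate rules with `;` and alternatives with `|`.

Unit pairs: N ⇒* {B, S}; S ⇒* {B}.
For every A with A ⇒* B via unit rules, add B's non-unit alternatives to A; then delete every rule of the form X → Y.

S -> num num | num | op | N B B | num S id; N -> num num | num | op | N B B | num S id | num id; B -> num num | num | op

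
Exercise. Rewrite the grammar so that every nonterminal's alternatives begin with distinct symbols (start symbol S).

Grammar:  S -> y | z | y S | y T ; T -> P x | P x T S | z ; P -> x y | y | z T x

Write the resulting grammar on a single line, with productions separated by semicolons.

S -> z | y S'; T -> z | P x T'; P -> x y | y | z T x; S' -> ε | S | T; T' -> ε | T S

S has alternatives sharing prefix 'y': factor to S → y S' with S' → ε | S | T.
T has alternatives sharing prefix 'P x': factor to T → P x T' with T' → ε | T S.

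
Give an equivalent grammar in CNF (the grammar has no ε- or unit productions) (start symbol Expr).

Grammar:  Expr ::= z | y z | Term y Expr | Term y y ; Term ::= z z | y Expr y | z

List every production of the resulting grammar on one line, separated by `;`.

Expr ::= z | X1 X2 | Term Y1 | Term Y2; Term ::= X2 X2 | X1 Y3 | z; X1 ::= y; X2 ::= z; Y1 ::= X1 Expr; Y2 ::= X1 X1; Y3 ::= Expr X1

Introduce a nonterminal for each terminal appearing in a rule of length ≥ 2: X1 → y, X2 → z.
Binarize each right-hand side of length ≥ 3 by chaining fresh nonterminals (Y1, Y2, …): affected rules were Expr → Term X1 Expr; Expr → Term X1 X1; Term → X1 Expr X1.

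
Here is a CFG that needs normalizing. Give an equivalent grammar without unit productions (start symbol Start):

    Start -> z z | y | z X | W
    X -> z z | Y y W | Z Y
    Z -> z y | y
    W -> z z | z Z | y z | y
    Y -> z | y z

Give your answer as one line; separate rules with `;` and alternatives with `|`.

Unit pairs: Start ⇒* {W}.
For each unit pair (A, B), copy every non-unit production of B to A, then drop all unit productions.

Start -> z z | y | z X | z Z | y z; X -> z z | Y y W | Z Y; Z -> z y | y; W -> z z | z Z | y z | y; Y -> z | y z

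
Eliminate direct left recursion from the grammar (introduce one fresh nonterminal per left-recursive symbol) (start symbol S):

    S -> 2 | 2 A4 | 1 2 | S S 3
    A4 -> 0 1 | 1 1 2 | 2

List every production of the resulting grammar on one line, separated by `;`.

Directly left-recursive nonterminal: S.
For S: α = {S 3}, β = {2, 2 A4, 1 2}. Rewrite as S → β S' and S' → α S' | ε.

S -> 2 S' | 2 A4 S' | 1 2 S'; A4 -> 0 1 | 1 1 2 | 2; S' -> S 3 S' | ε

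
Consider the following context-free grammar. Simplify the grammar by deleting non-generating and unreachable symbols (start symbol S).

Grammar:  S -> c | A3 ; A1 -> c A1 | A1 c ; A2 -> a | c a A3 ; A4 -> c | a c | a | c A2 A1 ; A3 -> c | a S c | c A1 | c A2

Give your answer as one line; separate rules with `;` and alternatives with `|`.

Generating nonterminals: {A2, A3, A4, S}.
Reachable from S after that: {A2, A3, S}.
Removed useless symbols: {A1, A4} and every production mentioning them.

S -> c | A3; A2 -> a | c a A3; A3 -> c | a S c | c A2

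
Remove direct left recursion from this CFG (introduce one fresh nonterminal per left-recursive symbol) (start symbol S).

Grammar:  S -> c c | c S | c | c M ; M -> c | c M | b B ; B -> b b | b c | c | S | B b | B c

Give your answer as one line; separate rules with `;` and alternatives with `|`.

B is directly left-recursive.
For B: α = {b, c}, β = {b b, b c, c, S}. Rewrite as B → β B' and B' → α B' | ε.

S -> c c | c S | c | c M; M -> c | c M | b B; B -> b b B' | b c B' | c B' | S B'; B' -> b B' | c B' | ε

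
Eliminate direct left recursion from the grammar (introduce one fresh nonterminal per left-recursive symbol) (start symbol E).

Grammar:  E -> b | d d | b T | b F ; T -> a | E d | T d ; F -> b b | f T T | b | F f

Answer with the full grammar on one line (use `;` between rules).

E -> b | d d | b T | b F; T -> a T' | E d T'; F -> b b F' | f T T F' | b F'; T' -> d T' | eps; F' -> f F' | eps

Directly left-recursive nonterminals: T, F.
For T: α = {d}, β = {a, E d}. Rewrite as T → β T' and T' → α T' | ε.
For F: α = {f}, β = {b b, f T T, b}. Rewrite as F → β F' and F' → α F' | ε.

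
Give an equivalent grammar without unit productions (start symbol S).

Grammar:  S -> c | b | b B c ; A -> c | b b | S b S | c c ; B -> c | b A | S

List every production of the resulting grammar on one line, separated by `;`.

Unit pairs: B ⇒* {S}.
For every A with A ⇒* B via unit rules, add B's non-unit alternatives to A; then delete every rule of the form X → Y.

S -> c | b | b B c; A -> c | b b | S b S | c c; B -> c | b A | b | b B c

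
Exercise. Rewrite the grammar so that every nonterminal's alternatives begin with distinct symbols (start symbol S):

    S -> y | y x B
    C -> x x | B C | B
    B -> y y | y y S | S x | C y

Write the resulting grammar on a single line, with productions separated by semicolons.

S has alternatives sharing prefix 'y': factor to S → y S' with S' → ε | x B.
C has alternatives sharing prefix 'B': factor to C → B C' with C' → C | ε.
B has alternatives sharing prefix 'y y': factor to B → y y B' with B' → ε | S.

S -> y S'; C -> x x | B C'; B -> S x | C y | y y B'; S' -> epsilon | x B; C' -> C | epsilon; B' -> epsilon | S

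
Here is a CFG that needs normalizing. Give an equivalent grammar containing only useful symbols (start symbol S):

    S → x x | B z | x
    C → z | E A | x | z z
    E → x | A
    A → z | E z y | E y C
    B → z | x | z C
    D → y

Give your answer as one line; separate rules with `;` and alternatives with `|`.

Generating nonterminals: {A, B, C, D, E, S}.
Reachable from S after that: {A, B, C, E, S}.
Removed useless symbols: {D} and every production mentioning them.

S → x x | B z | x; C → z | E A | x | z z; E → x | A; A → z | E z y | E y C; B → z | x | z C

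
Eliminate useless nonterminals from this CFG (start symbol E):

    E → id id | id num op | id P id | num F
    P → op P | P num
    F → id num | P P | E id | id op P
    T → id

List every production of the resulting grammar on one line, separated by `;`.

Generating nonterminals: {E, F, T}.
Reachable from E after that: {E, F}.
Removed useless symbols: {P, T} and every production mentioning them.

E → id id | id num op | num F; F → id num | E id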